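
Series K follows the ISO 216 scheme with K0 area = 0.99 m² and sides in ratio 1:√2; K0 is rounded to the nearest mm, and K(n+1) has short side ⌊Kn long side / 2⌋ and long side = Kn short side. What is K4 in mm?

Let K0's short side be w mm. w · w√2 = 0.99 m² = 990,000 mm², so w ≈ 836.7 mm and w√2 ≈ 1183.2 mm → K0 = 837 × 1183 mm.
K1: ⌊1183/2⌋ × 837 = 591 × 837 mm
K2: ⌊837/2⌋ × 591 = 418 × 591 mm
K3: ⌊591/2⌋ × 418 = 295 × 418 mm
K4: ⌊418/2⌋ × 295 = 209 × 295 mm

209 × 295 mm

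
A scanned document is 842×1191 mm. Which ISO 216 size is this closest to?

A0 (841 × 1189 mm)

Aspect ratio 1191/842 ≈ 1.414 — close to the ISO √2 ≈ 1.414.
In the A-series (A0 area = 1 m²): A0 = 841 × 1189 mm.
Off by 3 mm total — nearest standard size.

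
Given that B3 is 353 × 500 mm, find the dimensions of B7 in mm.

B4: ⌊500/2⌋ × 353 = 250 × 353 mm
B5: ⌊353/2⌋ × 250 = 176 × 250 mm
B6: ⌊250/2⌋ × 176 = 125 × 176 mm
B7: ⌊176/2⌋ × 125 = 88 × 125 mm

88 × 125 mm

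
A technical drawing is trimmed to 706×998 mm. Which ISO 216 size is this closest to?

Aspect ratio 998/706 ≈ 1.414 — close to the ISO √2 ≈ 1.414.
In the B-series (B0 = 1000 × 1414 mm): B1 = 707 × 1000 mm.
Off by 3 mm total — nearest standard size.

B1 (707 × 1000 mm)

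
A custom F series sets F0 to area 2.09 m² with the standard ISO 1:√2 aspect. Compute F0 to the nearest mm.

Let the short side be w mm. Then w · w√2 = 2.09 m² = 2,090,000 mm².
w² = 2,090,000/√2, so w ≈ 1215.7 mm; long side = w√2 ≈ 1719.2 mm.

1216 × 1719 mm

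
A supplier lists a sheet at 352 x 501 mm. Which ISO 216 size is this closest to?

Aspect ratio 501/352 ≈ 1.423 — close to the ISO √2 ≈ 1.414.
In the B-series (B0 = 1000 × 1414 mm): B3 = 353 × 500 mm.
Off by 2 mm total — nearest standard size.

B3 (353 × 500 mm)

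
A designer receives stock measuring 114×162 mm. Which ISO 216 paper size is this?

Aspect ratio 162/114 ≈ 1.421 — close to the ISO √2 ≈ 1.414.
In the C-series (envelope sizes, between A and B): C6 = 114 × 162 mm.

C6 (114 × 162 mm)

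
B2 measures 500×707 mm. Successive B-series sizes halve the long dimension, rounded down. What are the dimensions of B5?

176 × 250 mm

B3: ⌊707/2⌋ × 500 = 353 × 500 mm
B4: ⌊500/2⌋ × 353 = 250 × 353 mm
B5: ⌊353/2⌋ × 250 = 176 × 250 mm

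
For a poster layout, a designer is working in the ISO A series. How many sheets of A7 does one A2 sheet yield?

A2 = 420 × 594 mm; A7 = 74 × 105 mm.
Each halving step doubles the count; 5 steps from A2 to A7.
2^5 = 32.

32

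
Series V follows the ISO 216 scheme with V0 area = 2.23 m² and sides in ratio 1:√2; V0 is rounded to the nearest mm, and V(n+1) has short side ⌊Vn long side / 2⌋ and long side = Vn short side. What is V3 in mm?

Let V0's short side be w mm. w · w√2 = 2.23 m² = 2,230,000 mm², so w ≈ 1255.7 mm and w√2 ≈ 1775.9 mm → V0 = 1256 × 1776 mm.
V1: ⌊1776/2⌋ × 1256 = 888 × 1256 mm
V2: ⌊1256/2⌋ × 888 = 628 × 888 mm
V3: ⌊888/2⌋ × 628 = 444 × 628 mm

444 × 628 mm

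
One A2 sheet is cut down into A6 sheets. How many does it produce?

16

Each ISO step halves the sheet: 1 × A2 → 2 × A3 → 4 × A4 → 8 × A5 → …
From A2 to A6 is 4 halving steps: 2^4 = 16.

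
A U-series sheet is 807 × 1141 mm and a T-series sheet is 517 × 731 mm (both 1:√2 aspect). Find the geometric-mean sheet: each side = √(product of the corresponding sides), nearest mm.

Short side: √(807 · 517) = √417219 ≈ 645.9 → 646 mm
Long side: √(1141 · 731) = √834071 ≈ 913.3 → 913 mm

646 × 913 mm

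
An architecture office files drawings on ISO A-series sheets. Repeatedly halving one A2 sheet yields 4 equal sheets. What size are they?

A4

4 = 2^2, so 2 halving steps.
A2 → A3 → … → A4 after 2 steps.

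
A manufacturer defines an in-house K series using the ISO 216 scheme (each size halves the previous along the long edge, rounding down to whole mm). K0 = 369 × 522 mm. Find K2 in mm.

K1: ⌊522/2⌋ × 369 = 261 × 369 mm
K2: ⌊369/2⌋ × 261 = 184 × 261 mm

184 × 261 mm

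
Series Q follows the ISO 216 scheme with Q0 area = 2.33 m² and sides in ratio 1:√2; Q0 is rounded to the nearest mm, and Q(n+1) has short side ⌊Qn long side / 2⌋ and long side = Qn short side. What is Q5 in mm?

226 × 321 mm

Let Q0's short side be w mm. w · w√2 = 2.33 m² = 2,330,000 mm², so w ≈ 1283.6 mm and w√2 ≈ 1815.2 mm → Q0 = 1284 × 1815 mm.
Q1: ⌊1815/2⌋ × 1284 = 907 × 1284 mm
Q2: ⌊1284/2⌋ × 907 = 642 × 907 mm
Q3: ⌊907/2⌋ × 642 = 453 × 642 mm
Q4: ⌊642/2⌋ × 453 = 321 × 453 mm
Q5: ⌊453/2⌋ × 321 = 226 × 321 mm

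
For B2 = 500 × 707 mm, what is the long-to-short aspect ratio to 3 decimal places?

1.414

707 / 500 = 1.414
Matches √2 ≈ 1.414 — the ISO 216 defining ratio.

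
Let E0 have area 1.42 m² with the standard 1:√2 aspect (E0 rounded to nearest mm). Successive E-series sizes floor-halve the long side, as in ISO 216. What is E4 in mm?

Let E0's short side be w mm. w · w√2 = 1.42 m² = 1,420,000 mm², so w ≈ 1002.0 mm and w√2 ≈ 1417.1 mm → E0 = 1002 × 1417 mm.
E1: ⌊1417/2⌋ × 1002 = 708 × 1002 mm
E2: ⌊1002/2⌋ × 708 = 501 × 708 mm
E3: ⌊708/2⌋ × 501 = 354 × 501 mm
E4: ⌊501/2⌋ × 354 = 250 × 354 mm

250 × 354 mm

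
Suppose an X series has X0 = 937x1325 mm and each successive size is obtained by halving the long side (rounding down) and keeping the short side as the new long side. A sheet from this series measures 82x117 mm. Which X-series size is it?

X0: 937 × 1325 mm
X1: 662 × 937 mm
X2: 468 × 662 mm
X3: 331 × 468 mm
X4: 234 × 331 mm
X5: 165 × 234 mm
X6: 117 × 165 mm
X7: 82 × 117 mm
X8: 58 × 82 mm
→ matches X7.

X7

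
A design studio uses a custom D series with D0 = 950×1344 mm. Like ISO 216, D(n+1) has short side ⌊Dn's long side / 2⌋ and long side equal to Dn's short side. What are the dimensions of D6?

118 × 168 mm

D1: ⌊1344/2⌋ × 950 = 672 × 950 mm
D2: ⌊950/2⌋ × 672 = 475 × 672 mm
D3: ⌊672/2⌋ × 475 = 336 × 475 mm
D4: ⌊475/2⌋ × 336 = 237 × 336 mm
D5: ⌊336/2⌋ × 237 = 168 × 237 mm
D6: ⌊237/2⌋ × 168 = 118 × 168 mm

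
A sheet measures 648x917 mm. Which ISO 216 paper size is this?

C1 (648 × 917 mm)

Aspect ratio 917/648 ≈ 1.415 — close to the ISO √2 ≈ 1.414.
In the C-series (envelope sizes, between A and B): C1 = 648 × 917 mm.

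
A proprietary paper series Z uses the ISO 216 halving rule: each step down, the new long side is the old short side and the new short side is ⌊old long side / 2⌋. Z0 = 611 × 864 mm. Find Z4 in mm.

152 × 216 mm

Z1: ⌊864/2⌋ × 611 = 432 × 611 mm
Z2: ⌊611/2⌋ × 432 = 305 × 432 mm
Z3: ⌊432/2⌋ × 305 = 216 × 305 mm
Z4: ⌊305/2⌋ × 216 = 152 × 216 mm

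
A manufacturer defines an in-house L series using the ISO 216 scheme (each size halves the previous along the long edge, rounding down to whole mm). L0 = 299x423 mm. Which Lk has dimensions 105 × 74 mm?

L0: 299 × 423 mm
L1: 211 × 299 mm
L2: 149 × 211 mm
L3: 105 × 149 mm
L4: 74 × 105 mm
L5: 52 × 74 mm
→ matches L4.

L4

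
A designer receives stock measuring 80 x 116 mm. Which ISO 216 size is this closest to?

Aspect ratio 116/80 ≈ 1.450 (ISO target is √2 ≈ 1.414).
In the C-series (envelope sizes, between A and B): C7 = 81 × 114 mm.
Off by 3 mm total — nearest standard size.

C7 (81 × 114 mm)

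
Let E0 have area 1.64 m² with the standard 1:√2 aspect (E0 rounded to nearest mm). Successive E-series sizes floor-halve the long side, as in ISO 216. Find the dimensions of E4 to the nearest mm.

269 × 380 mm

Let E0's short side be w mm. w · w√2 = 1.64 m² = 1,640,000 mm², so w ≈ 1076.9 mm and w√2 ≈ 1522.9 mm → E0 = 1077 × 1523 mm.
E1: ⌊1523/2⌋ × 1077 = 761 × 1077 mm
E2: ⌊1077/2⌋ × 761 = 538 × 761 mm
E3: ⌊761/2⌋ × 538 = 380 × 538 mm
E4: ⌊538/2⌋ × 380 = 269 × 380 mm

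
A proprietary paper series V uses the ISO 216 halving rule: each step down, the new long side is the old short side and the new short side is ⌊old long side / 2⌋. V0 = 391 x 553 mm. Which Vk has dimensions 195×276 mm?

V0: 391 × 553 mm
V1: 276 × 391 mm
V2: 195 × 276 mm
V3: 138 × 195 mm
→ matches V2.

V2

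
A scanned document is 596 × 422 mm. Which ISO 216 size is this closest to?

Aspect ratio 596/422 ≈ 1.412 — close to the ISO √2 ≈ 1.414.
In the A-series (A0 area = 1 m²): A2 = 420 × 594 mm.
Off by 4 mm total — nearest standard size.

A2 (420 × 594 mm)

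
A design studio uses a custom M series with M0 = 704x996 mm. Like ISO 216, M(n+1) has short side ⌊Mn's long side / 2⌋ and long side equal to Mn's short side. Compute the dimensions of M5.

124 × 176 mm

M1: ⌊996/2⌋ × 704 = 498 × 704 mm
M2: ⌊704/2⌋ × 498 = 352 × 498 mm
M3: ⌊498/2⌋ × 352 = 249 × 352 mm
M4: ⌊352/2⌋ × 249 = 176 × 249 mm
M5: ⌊249/2⌋ × 176 = 124 × 176 mm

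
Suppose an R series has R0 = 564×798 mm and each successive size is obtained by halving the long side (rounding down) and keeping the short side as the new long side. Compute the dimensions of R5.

99 × 141 mm

R1: ⌊798/2⌋ × 564 = 399 × 564 mm
R2: ⌊564/2⌋ × 399 = 282 × 399 mm
R3: ⌊399/2⌋ × 282 = 199 × 282 mm
R4: ⌊282/2⌋ × 199 = 141 × 199 mm
R5: ⌊199/2⌋ × 141 = 99 × 141 mm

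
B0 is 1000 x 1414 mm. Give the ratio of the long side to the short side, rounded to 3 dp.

1414 / 1000 = 1.414
Matches √2 ≈ 1.414 — the ISO 216 defining ratio.

1.414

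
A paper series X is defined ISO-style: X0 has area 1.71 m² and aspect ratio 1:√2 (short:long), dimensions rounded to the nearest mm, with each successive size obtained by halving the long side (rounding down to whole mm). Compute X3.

388 × 550 mm

Let X0's short side be w mm. w · w√2 = 1.71 m² = 1,710,000 mm², so w ≈ 1099.6 mm and w√2 ≈ 1555.1 mm → X0 = 1100 × 1555 mm.
X1: ⌊1555/2⌋ × 1100 = 777 × 1100 mm
X2: ⌊1100/2⌋ × 777 = 550 × 777 mm
X3: ⌊777/2⌋ × 550 = 388 × 550 mm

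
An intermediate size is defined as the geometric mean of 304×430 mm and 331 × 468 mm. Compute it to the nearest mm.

Short side: √(304 · 331) = √100624 ≈ 317.2 → 317 mm
Long side: √(430 · 468) = √201240 ≈ 448.6 → 449 mm

317 × 449 mm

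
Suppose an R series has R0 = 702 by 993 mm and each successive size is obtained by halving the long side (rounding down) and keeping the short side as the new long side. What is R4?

175 × 248 mm

R1: ⌊993/2⌋ × 702 = 496 × 702 mm
R2: ⌊702/2⌋ × 496 = 351 × 496 mm
R3: ⌊496/2⌋ × 351 = 248 × 351 mm
R4: ⌊351/2⌋ × 248 = 175 × 248 mm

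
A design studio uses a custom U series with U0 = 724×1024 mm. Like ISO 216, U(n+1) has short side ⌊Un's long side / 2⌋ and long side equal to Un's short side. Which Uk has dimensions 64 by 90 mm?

U7

U0: 724 × 1024 mm
U1: 512 × 724 mm
U2: 362 × 512 mm
U3: 256 × 362 mm
U4: 181 × 256 mm
U5: 128 × 181 mm
U6: 90 × 128 mm
U7: 64 × 90 mm
U8: 45 × 64 mm
→ matches U7.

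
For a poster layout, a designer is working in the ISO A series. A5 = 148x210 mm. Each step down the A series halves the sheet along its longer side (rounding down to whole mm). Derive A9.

37 × 52 mm

A6: ⌊210/2⌋ × 148 = 105 × 148 mm
A7: ⌊148/2⌋ × 105 = 74 × 105 mm
A8: ⌊105/2⌋ × 74 = 52 × 74 mm
A9: ⌊74/2⌋ × 52 = 37 × 52 mm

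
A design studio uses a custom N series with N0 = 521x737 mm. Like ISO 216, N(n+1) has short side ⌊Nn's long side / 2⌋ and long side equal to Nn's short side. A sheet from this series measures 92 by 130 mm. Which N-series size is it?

N5

N0: 521 × 737 mm
N1: 368 × 521 mm
N2: 260 × 368 mm
N3: 184 × 260 mm
N4: 130 × 184 mm
N5: 92 × 130 mm
N6: 65 × 92 mm
→ matches N5.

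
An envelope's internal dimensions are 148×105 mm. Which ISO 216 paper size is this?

A6 (105 × 148 mm)

Aspect ratio 148/105 ≈ 1.410 — close to the ISO √2 ≈ 1.414.
In the A-series (A0 area = 1 m²): A6 = 105 × 148 mm.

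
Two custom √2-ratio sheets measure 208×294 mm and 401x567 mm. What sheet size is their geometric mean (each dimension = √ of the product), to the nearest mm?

289 × 408 mm

Short side: √(208 · 401) = √83408 ≈ 288.8 → 289 mm
Long side: √(294 · 567) = √166698 ≈ 408.3 → 408 mm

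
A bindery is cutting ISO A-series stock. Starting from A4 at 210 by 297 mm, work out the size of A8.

A5: ⌊297/2⌋ × 210 = 148 × 210 mm
A6: ⌊210/2⌋ × 148 = 105 × 148 mm
A7: ⌊148/2⌋ × 105 = 74 × 105 mm
A8: ⌊105/2⌋ × 74 = 52 × 74 mm

52 × 74 mm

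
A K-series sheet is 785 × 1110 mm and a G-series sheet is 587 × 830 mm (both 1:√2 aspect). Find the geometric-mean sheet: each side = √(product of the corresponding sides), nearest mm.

Short side: √(785 · 587) = √460795 ≈ 678.8 → 679 mm
Long side: √(1110 · 830) = √921300 ≈ 959.8 → 960 mm

679 × 960 mm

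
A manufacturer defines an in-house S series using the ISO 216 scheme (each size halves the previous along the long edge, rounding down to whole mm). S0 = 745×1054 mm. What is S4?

186 × 263 mm

S1 = 527 × 745 mm (from S0 by 1 halving).
S2: ⌊745/2⌋ × 527 = 372 × 527 mm
S3: ⌊527/2⌋ × 372 = 263 × 372 mm
S4: ⌊372/2⌋ × 263 = 186 × 263 mm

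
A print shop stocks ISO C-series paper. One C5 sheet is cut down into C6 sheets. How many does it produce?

2

Each ISO step halves the sheet: 1 × C5 → 2 × C6
From C5 to C6 is 1 halving step: 2^1 = 2.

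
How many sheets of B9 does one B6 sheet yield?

B6 = 125 × 176 mm; B9 = 44 × 62 mm.
Each halving step doubles the count; 3 steps from B6 to B9.
2^3 = 8.

8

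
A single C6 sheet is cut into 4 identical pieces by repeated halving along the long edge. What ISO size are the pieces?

4 = 2^2, so 2 halving steps.
C6 → C7 → … → C8 after 2 steps.

C8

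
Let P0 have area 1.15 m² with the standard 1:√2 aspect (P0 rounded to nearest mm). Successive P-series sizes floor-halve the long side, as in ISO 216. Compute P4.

Let P0's short side be w mm. w · w√2 = 1.15 m² = 1,150,000 mm², so w ≈ 901.8 mm and w√2 ≈ 1275.3 mm → P0 = 902 × 1275 mm.
P1: ⌊1275/2⌋ × 902 = 637 × 902 mm
P2: ⌊902/2⌋ × 637 = 451 × 637 mm
P3: ⌊637/2⌋ × 451 = 318 × 451 mm
P4: ⌊451/2⌋ × 318 = 225 × 318 mm

225 × 318 mm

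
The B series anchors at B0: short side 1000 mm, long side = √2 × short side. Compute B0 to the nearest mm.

Short side = 1000 mm; long side = 1000√2 ≈ 1414.2 mm.

1000 × 1414 mm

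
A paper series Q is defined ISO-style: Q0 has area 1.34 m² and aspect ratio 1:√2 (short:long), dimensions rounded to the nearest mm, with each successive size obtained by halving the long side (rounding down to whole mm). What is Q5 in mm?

Let Q0's short side be w mm. w · w√2 = 1.34 m² = 1,340,000 mm², so w ≈ 973.4 mm and w√2 ≈ 1376.6 mm → Q0 = 973 × 1377 mm.
Q1: ⌊1377/2⌋ × 973 = 688 × 973 mm
Q2: ⌊973/2⌋ × 688 = 486 × 688 mm
Q3: ⌊688/2⌋ × 486 = 344 × 486 mm
Q4: ⌊486/2⌋ × 344 = 243 × 344 mm
Q5: ⌊344/2⌋ × 243 = 172 × 243 mm

172 × 243 mm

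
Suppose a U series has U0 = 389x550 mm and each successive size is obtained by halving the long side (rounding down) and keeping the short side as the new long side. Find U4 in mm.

U1: ⌊550/2⌋ × 389 = 275 × 389 mm
U2: ⌊389/2⌋ × 275 = 194 × 275 mm
U3: ⌊275/2⌋ × 194 = 137 × 194 mm
U4: ⌊194/2⌋ × 137 = 97 × 137 mm

97 × 137 mm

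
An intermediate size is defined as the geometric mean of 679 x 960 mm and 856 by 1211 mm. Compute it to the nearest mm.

762 × 1078 mm

Short side: √(679 · 856) = √581224 ≈ 762.4 → 762 mm
Long side: √(960 · 1211) = √1162560 ≈ 1078.2 → 1078 mm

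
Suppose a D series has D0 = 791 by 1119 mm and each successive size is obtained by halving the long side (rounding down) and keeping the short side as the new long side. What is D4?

197 × 279 mm

D1 = 559 × 791 mm (from D0 by 1 halving).
D2: ⌊791/2⌋ × 559 = 395 × 559 mm
D3: ⌊559/2⌋ × 395 = 279 × 395 mm
D4: ⌊395/2⌋ × 279 = 197 × 279 mm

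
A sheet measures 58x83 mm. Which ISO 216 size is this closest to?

Aspect ratio 83/58 ≈ 1.431 (ISO target is √2 ≈ 1.414).
In the C-series (envelope sizes, between A and B): C8 = 57 × 81 mm.
Off by 3 mm total — nearest standard size.

C8 (57 × 81 mm)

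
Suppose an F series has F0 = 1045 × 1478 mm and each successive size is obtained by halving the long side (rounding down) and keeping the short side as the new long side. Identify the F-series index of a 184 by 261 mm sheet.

F0: 1045 × 1478 mm
F1: 739 × 1045 mm
F2: 522 × 739 mm
F3: 369 × 522 mm
F4: 261 × 369 mm
F5: 184 × 261 mm
F6: 130 × 184 mm
→ matches F5.

F5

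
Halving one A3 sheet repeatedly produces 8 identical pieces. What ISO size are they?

8 = 2^3, so 3 halving steps.
A3 → A4 → … → A6 after 3 steps.

A6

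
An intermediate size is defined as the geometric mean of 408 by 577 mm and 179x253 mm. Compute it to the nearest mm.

Short side: √(408 · 179) = √73032 ≈ 270.2 → 270 mm
Long side: √(577 · 253) = √145981 ≈ 382.1 → 382 mm

270 × 382 mm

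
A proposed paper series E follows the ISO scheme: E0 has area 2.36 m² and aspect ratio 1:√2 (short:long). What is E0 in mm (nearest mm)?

Let the short side be w mm. Then w · w√2 = 2.36 m² = 2,360,000 mm².
w² = 2,360,000/√2, so w ≈ 1291.8 mm; long side = w√2 ≈ 1826.9 mm.

1292 × 1827 mm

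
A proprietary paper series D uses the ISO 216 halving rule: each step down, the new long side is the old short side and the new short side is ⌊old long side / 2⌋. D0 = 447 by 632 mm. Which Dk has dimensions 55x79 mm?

D0: 447 × 632 mm
D1: 316 × 447 mm
D2: 223 × 316 mm
D3: 158 × 223 mm
D4: 111 × 158 mm
D5: 79 × 111 mm
D6: 55 × 79 mm
D7: 39 × 55 mm
→ matches D6.

D6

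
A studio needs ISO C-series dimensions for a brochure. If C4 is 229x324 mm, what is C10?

28 × 40 mm

C5: ⌊324/2⌋ × 229 = 162 × 229 mm
C6: ⌊229/2⌋ × 162 = 114 × 162 mm
C7: ⌊162/2⌋ × 114 = 81 × 114 mm
C8: ⌊114/2⌋ × 81 = 57 × 81 mm
C9: ⌊81/2⌋ × 57 = 40 × 57 mm
C10: ⌊57/2⌋ × 40 = 28 × 40 mm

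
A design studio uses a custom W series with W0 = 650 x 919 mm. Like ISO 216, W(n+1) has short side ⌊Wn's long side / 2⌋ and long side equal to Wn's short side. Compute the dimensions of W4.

162 × 229 mm

W1: ⌊919/2⌋ × 650 = 459 × 650 mm
W2: ⌊650/2⌋ × 459 = 325 × 459 mm
W3: ⌊459/2⌋ × 325 = 229 × 325 mm
W4: ⌊325/2⌋ × 229 = 162 × 229 mm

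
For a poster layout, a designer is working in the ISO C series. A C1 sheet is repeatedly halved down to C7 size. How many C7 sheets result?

C1 = 648 × 917 mm; C7 = 81 × 114 mm.
Each halving step doubles the count; 6 steps from C1 to C7.
2^6 = 64.

64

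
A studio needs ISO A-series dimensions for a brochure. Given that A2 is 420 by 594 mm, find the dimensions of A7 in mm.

A3: ⌊594/2⌋ × 420 = 297 × 420 mm
A4: ⌊420/2⌋ × 297 = 210 × 297 mm
A5: ⌊297/2⌋ × 210 = 148 × 210 mm
A6: ⌊210/2⌋ × 148 = 105 × 148 mm
A7: ⌊148/2⌋ × 105 = 74 × 105 mm

74 × 105 mm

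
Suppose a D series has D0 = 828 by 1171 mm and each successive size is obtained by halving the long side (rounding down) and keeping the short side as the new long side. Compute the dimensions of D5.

D1 = 585 × 828 mm (from D0 by 1 halving).
D2: ⌊828/2⌋ × 585 = 414 × 585 mm
D3: ⌊585/2⌋ × 414 = 292 × 414 mm
D4: ⌊414/2⌋ × 292 = 207 × 292 mm
D5: ⌊292/2⌋ × 207 = 146 × 207 mm

146 × 207 mm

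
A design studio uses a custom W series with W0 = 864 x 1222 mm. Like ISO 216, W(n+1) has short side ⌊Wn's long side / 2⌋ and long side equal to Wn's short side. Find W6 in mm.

108 × 152 mm

W1: ⌊1222/2⌋ × 864 = 611 × 864 mm
W2: ⌊864/2⌋ × 611 = 432 × 611 mm
W3: ⌊611/2⌋ × 432 = 305 × 432 mm
W4: ⌊432/2⌋ × 305 = 216 × 305 mm
W5: ⌊305/2⌋ × 216 = 152 × 216 mm
W6: ⌊216/2⌋ × 152 = 108 × 152 mm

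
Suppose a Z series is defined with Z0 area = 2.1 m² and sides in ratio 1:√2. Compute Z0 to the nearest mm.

Let the short side be w mm. Then w · w√2 = 2.1 m² = 2,100,000 mm².
w² = 2,100,000/√2, so w ≈ 1218.6 mm; long side = w√2 ≈ 1723.3 mm.

1219 × 1723 mm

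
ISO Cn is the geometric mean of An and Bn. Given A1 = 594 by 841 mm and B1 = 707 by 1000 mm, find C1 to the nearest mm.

Short side: √(594 · 707) = √419958 ≈ 648.0 → 648 mm
Long side: √(841 · 1000) = √841000 ≈ 917.1 → 917 mm

648 × 917 mm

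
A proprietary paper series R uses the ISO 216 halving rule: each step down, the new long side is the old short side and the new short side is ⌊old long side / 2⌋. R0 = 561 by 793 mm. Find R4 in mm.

140 × 198 mm

R1: ⌊793/2⌋ × 561 = 396 × 561 mm
R2: ⌊561/2⌋ × 396 = 280 × 396 mm
R3: ⌊396/2⌋ × 280 = 198 × 280 mm
R4: ⌊280/2⌋ × 198 = 140 × 198 mm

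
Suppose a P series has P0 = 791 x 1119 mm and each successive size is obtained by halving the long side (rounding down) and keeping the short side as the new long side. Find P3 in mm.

279 × 395 mm

P1: ⌊1119/2⌋ × 791 = 559 × 791 mm
P2: ⌊791/2⌋ × 559 = 395 × 559 mm
P3: ⌊559/2⌋ × 395 = 279 × 395 mm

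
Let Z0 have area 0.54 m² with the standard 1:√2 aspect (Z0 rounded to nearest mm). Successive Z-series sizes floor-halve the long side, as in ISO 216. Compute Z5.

Let Z0's short side be w mm. w · w√2 = 0.54 m² = 540,000 mm², so w ≈ 617.9 mm and w√2 ≈ 873.9 mm → Z0 = 618 × 874 mm.
Z1: ⌊874/2⌋ × 618 = 437 × 618 mm
Z2: ⌊618/2⌋ × 437 = 309 × 437 mm
Z3: ⌊437/2⌋ × 309 = 218 × 309 mm
Z4: ⌊309/2⌋ × 218 = 154 × 218 mm
Z5: ⌊218/2⌋ × 154 = 109 × 154 mm

109 × 154 mm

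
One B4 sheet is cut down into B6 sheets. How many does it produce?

Each ISO step halves the sheet: 1 × B4 → 2 × B5 → 4 × B6
From B4 to B6 is 2 halving steps: 2^2 = 4.

4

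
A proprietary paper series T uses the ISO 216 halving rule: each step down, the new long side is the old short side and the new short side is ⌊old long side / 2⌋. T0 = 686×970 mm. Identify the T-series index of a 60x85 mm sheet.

T0: 686 × 970 mm
T1: 485 × 686 mm
T2: 343 × 485 mm
T3: 242 × 343 mm
T4: 171 × 242 mm
T5: 121 × 171 mm
T6: 85 × 121 mm
T7: 60 × 85 mm
T8: 42 × 60 mm
→ matches T7.

T7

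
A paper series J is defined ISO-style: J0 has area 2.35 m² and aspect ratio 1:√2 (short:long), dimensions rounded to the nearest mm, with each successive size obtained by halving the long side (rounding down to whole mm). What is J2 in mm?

644 × 911 mm

Let J0's short side be w mm. w · w√2 = 2.35 m² = 2,350,000 mm², so w ≈ 1289.1 mm and w√2 ≈ 1823.0 mm → J0 = 1289 × 1823 mm.
J1: ⌊1823/2⌋ × 1289 = 911 × 1289 mm
J2: ⌊1289/2⌋ × 911 = 644 × 911 mm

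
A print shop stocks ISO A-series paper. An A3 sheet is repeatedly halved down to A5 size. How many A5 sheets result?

Each ISO step halves the sheet: 1 × A3 → 2 × A4 → 4 × A5
From A3 to A5 is 2 halving steps: 2^2 = 4.

4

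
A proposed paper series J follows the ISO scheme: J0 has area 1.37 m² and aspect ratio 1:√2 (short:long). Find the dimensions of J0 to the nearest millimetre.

Let the short side be w mm. Then w · w√2 = 1.37 m² = 1,370,000 mm².
w² = 1,370,000/√2, so w ≈ 984.2 mm; long side = w√2 ≈ 1391.9 mm.

984 × 1392 mm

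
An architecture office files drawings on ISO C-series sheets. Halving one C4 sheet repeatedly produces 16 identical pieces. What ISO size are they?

C8

16 = 2^4, so 4 halving steps.
C4 → C5 → … → C8 after 4 steps.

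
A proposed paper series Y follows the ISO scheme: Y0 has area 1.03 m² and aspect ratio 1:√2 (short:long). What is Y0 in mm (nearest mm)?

853 × 1207 mm

Let the short side be w mm. Then w · w√2 = 1.03 m² = 1,030,000 mm².
w² = 1,030,000/√2, so w ≈ 853.4 mm; long side = w√2 ≈ 1206.9 mm.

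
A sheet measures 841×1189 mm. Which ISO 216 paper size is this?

Aspect ratio 1189/841 ≈ 1.414 — close to the ISO √2 ≈ 1.414.
In the A-series (A0 area = 1 m²): A0 = 841 × 1189 mm.

A0 (841 × 1189 mm)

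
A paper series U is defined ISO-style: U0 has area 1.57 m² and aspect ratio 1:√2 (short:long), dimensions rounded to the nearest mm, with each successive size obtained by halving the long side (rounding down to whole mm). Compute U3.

Let U0's short side be w mm. w · w√2 = 1.57 m² = 1,570,000 mm², so w ≈ 1053.6 mm and w√2 ≈ 1490.1 mm → U0 = 1054 × 1490 mm.
U1: ⌊1490/2⌋ × 1054 = 745 × 1054 mm
U2: ⌊1054/2⌋ × 745 = 527 × 745 mm
U3: ⌊745/2⌋ × 527 = 372 × 527 mm

372 × 527 mm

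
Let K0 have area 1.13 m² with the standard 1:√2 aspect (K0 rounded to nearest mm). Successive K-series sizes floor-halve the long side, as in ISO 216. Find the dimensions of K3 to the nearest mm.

Let K0's short side be w mm. w · w√2 = 1.13 m² = 1,130,000 mm², so w ≈ 893.9 mm and w√2 ≈ 1264.1 mm → K0 = 894 × 1264 mm.
K1: ⌊1264/2⌋ × 894 = 632 × 894 mm
K2: ⌊894/2⌋ × 632 = 447 × 632 mm
K3: ⌊632/2⌋ × 447 = 316 × 447 mm

316 × 447 mm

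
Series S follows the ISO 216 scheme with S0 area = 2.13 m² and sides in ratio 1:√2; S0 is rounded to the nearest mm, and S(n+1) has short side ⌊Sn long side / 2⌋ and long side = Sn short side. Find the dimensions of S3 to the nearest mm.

Let S0's short side be w mm. w · w√2 = 2.13 m² = 2,130,000 mm², so w ≈ 1227.2 mm and w√2 ≈ 1735.6 mm → S0 = 1227 × 1736 mm.
S1: ⌊1736/2⌋ × 1227 = 868 × 1227 mm
S2: ⌊1227/2⌋ × 868 = 613 × 868 mm
S3: ⌊868/2⌋ × 613 = 434 × 613 mm

434 × 613 mm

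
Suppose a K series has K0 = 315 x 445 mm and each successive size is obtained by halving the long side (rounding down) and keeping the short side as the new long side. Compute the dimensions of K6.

39 × 55 mm

K1: ⌊445/2⌋ × 315 = 222 × 315 mm
K2: ⌊315/2⌋ × 222 = 157 × 222 mm
K3: ⌊222/2⌋ × 157 = 111 × 157 mm
K4: ⌊157/2⌋ × 111 = 78 × 111 mm
K5: ⌊111/2⌋ × 78 = 55 × 78 mm
K6: ⌊78/2⌋ × 55 = 39 × 55 mm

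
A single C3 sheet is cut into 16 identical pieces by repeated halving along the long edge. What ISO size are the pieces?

16 = 2^4, so 4 halving steps.
C3 → C4 → … → C7 after 4 steps.

C7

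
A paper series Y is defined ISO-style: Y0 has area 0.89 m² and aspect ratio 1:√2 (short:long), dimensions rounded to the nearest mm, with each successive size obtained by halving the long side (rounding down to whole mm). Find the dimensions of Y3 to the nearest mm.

Let Y0's short side be w mm. w · w√2 = 0.89 m² = 890,000 mm², so w ≈ 793.3 mm and w√2 ≈ 1121.9 mm → Y0 = 793 × 1122 mm.
Y1: ⌊1122/2⌋ × 793 = 561 × 793 mm
Y2: ⌊793/2⌋ × 561 = 396 × 561 mm
Y3: ⌊561/2⌋ × 396 = 280 × 396 mm

280 × 396 mm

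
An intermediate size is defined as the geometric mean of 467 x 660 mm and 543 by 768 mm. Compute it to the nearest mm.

Short side: √(467 · 543) = √253581 ≈ 503.6 → 504 mm
Long side: √(660 · 768) = √506880 ≈ 712.0 → 712 mm

504 × 712 mm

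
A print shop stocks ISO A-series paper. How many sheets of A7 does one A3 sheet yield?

A3 = 297 × 420 mm; A7 = 74 × 105 mm.
Each halving step doubles the count; 4 steps from A3 to A7.
2^4 = 16.

16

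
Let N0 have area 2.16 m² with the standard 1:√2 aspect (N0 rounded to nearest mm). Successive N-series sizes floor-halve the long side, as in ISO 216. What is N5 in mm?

218 × 309 mm

Let N0's short side be w mm. w · w√2 = 2.16 m² = 2,160,000 mm², so w ≈ 1235.9 mm and w√2 ≈ 1747.8 mm → N0 = 1236 × 1748 mm.
N1: ⌊1748/2⌋ × 1236 = 874 × 1236 mm
N2: ⌊1236/2⌋ × 874 = 618 × 874 mm
N3: ⌊874/2⌋ × 618 = 437 × 618 mm
N4: ⌊618/2⌋ × 437 = 309 × 437 mm
N5: ⌊437/2⌋ × 309 = 218 × 309 mm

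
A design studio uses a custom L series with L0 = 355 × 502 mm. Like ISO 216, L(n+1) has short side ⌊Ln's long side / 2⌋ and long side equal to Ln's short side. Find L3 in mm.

125 × 177 mm

L1: ⌊502/2⌋ × 355 = 251 × 355 mm
L2: ⌊355/2⌋ × 251 = 177 × 251 mm
L3: ⌊251/2⌋ × 177 = 125 × 177 mm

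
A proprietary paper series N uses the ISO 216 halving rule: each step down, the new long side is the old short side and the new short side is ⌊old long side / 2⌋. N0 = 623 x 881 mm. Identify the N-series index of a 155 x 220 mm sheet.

N4

N0: 623 × 881 mm
N1: 440 × 623 mm
N2: 311 × 440 mm
N3: 220 × 311 mm
N4: 155 × 220 mm
N5: 110 × 155 mm
→ matches N4.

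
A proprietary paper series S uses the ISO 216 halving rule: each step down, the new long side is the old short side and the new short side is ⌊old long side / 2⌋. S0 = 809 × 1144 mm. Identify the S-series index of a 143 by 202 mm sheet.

S0: 809 × 1144 mm
S1: 572 × 809 mm
S2: 404 × 572 mm
S3: 286 × 404 mm
S4: 202 × 286 mm
S5: 143 × 202 mm
S6: 101 × 143 mm
→ matches S5.

S5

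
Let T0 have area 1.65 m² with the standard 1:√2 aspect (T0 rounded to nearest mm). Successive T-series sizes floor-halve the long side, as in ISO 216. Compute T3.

Let T0's short side be w mm. w · w√2 = 1.65 m² = 1,650,000 mm², so w ≈ 1080.2 mm and w√2 ≈ 1527.6 mm → T0 = 1080 × 1528 mm.
T1: ⌊1528/2⌋ × 1080 = 764 × 1080 mm
T2: ⌊1080/2⌋ × 764 = 540 × 764 mm
T3: ⌊764/2⌋ × 540 = 382 × 540 mm

382 × 540 mm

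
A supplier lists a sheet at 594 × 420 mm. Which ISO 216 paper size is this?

A2 (420 × 594 mm)

Aspect ratio 594/420 ≈ 1.414 — close to the ISO √2 ≈ 1.414.
In the A-series (A0 area = 1 m²): A2 = 420 × 594 mm.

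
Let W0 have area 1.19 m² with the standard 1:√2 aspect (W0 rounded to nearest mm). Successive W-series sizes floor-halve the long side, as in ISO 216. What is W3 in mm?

324 × 458 mm

Let W0's short side be w mm. w · w√2 = 1.19 m² = 1,190,000 mm², so w ≈ 917.3 mm and w√2 ≈ 1297.3 mm → W0 = 917 × 1297 mm.
W1: ⌊1297/2⌋ × 917 = 648 × 917 mm
W2: ⌊917/2⌋ × 648 = 458 × 648 mm
W3: ⌊648/2⌋ × 458 = 324 × 458 mm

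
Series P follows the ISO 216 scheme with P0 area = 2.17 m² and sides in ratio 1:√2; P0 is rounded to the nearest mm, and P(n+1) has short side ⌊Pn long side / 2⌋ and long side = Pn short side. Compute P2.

619 × 876 mm

Let P0's short side be w mm. w · w√2 = 2.17 m² = 2,170,000 mm², so w ≈ 1238.7 mm and w√2 ≈ 1751.8 mm → P0 = 1239 × 1752 mm.
P1: ⌊1752/2⌋ × 1239 = 876 × 1239 mm
P2: ⌊1239/2⌋ × 876 = 619 × 876 mm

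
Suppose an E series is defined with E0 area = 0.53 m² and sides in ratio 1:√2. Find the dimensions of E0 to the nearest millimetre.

612 × 866 mm

Let the short side be w mm. Then w · w√2 = 0.53 m² = 530,000 mm².
w² = 530,000/√2, so w ≈ 612.2 mm; long side = w√2 ≈ 865.8 mm.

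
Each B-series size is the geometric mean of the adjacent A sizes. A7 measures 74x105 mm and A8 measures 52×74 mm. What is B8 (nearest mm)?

Short side: √(74 · 52) = √3848 ≈ 62.0 → 62 mm
Long side: √(105 · 74) = √7770 ≈ 88.1 → 88 mm

62 × 88 mm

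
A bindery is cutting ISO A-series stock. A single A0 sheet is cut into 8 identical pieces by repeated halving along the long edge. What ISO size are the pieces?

8 = 2^3, so 3 halving steps.
A0 → A1 → … → A3 after 3 steps.

A3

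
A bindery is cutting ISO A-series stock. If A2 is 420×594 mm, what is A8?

A3: ⌊594/2⌋ × 420 = 297 × 420 mm
A4: ⌊420/2⌋ × 297 = 210 × 297 mm
A5: ⌊297/2⌋ × 210 = 148 × 210 mm
A6: ⌊210/2⌋ × 148 = 105 × 148 mm
A7: ⌊148/2⌋ × 105 = 74 × 105 mm
A8: ⌊105/2⌋ × 74 = 52 × 74 mm

52 × 74 mm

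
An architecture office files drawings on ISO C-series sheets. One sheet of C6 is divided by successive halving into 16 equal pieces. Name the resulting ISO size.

16 = 2^4, so 4 halving steps.
C6 → C7 → … → C10 after 4 steps.

C10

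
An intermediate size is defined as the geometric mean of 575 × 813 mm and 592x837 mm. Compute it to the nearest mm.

583 × 825 mm

Short side: √(575 · 592) = √340400 ≈ 583.4 → 583 mm
Long side: √(813 · 837) = √680481 ≈ 824.9 → 825 mm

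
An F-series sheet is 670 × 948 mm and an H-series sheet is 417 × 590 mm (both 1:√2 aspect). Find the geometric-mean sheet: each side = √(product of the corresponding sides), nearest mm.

Short side: √(670 · 417) = √279390 ≈ 528.6 → 529 mm
Long side: √(948 · 590) = √559320 ≈ 747.9 → 748 mm

529 × 748 mm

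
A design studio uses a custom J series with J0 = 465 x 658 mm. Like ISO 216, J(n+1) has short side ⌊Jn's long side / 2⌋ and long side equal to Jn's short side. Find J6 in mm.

58 × 82 mm

J1: ⌊658/2⌋ × 465 = 329 × 465 mm
J2: ⌊465/2⌋ × 329 = 232 × 329 mm
J3: ⌊329/2⌋ × 232 = 164 × 232 mm
J4: ⌊232/2⌋ × 164 = 116 × 164 mm
J5: ⌊164/2⌋ × 116 = 82 × 116 mm
J6: ⌊116/2⌋ × 82 = 58 × 82 mm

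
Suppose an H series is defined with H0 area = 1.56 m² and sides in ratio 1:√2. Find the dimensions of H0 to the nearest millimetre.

1050 × 1485 mm

Let the short side be w mm. Then w · w√2 = 1.56 m² = 1,560,000 mm².
w² = 1,560,000/√2, so w ≈ 1050.3 mm; long side = w√2 ≈ 1485.3 mm.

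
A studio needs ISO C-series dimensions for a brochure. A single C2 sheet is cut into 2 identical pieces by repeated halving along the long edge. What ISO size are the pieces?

C3

2 = 2^1, so 1 halving step.
C2 → C3 → … → C3 after 1 step.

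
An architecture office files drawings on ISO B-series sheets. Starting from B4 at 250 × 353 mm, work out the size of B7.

88 × 125 mm

B5: ⌊353/2⌋ × 250 = 176 × 250 mm
B6: ⌊250/2⌋ × 176 = 125 × 176 mm
B7: ⌊176/2⌋ × 125 = 88 × 125 mm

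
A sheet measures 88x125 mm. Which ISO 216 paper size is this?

Aspect ratio 125/88 ≈ 1.420 — close to the ISO √2 ≈ 1.414.
In the B-series (B0 = 1000 × 1414 mm): B7 = 88 × 125 mm.

B7 (88 × 125 mm)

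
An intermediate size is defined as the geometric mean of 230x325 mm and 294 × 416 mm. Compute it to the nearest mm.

Short side: √(230 · 294) = √67620 ≈ 260.0 → 260 mm
Long side: √(325 · 416) = √135200 ≈ 367.7 → 368 mm

260 × 368 mm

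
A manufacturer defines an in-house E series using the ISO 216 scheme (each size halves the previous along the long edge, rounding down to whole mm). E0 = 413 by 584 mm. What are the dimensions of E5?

73 × 103 mm

E1: ⌊584/2⌋ × 413 = 292 × 413 mm
E2: ⌊413/2⌋ × 292 = 206 × 292 mm
E3: ⌊292/2⌋ × 206 = 146 × 206 mm
E4: ⌊206/2⌋ × 146 = 103 × 146 mm
E5: ⌊146/2⌋ × 103 = 73 × 103 mm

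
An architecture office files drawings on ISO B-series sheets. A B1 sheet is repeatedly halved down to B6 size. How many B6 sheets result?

B1 = 707 × 1000 mm; B6 = 125 × 176 mm.
Each halving step doubles the count; 5 steps from B1 to B6.
2^5 = 32.

32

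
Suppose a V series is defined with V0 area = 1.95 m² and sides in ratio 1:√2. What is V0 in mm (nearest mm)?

1174 × 1661 mm

Let the short side be w mm. Then w · w√2 = 1.95 m² = 1,950,000 mm².
w² = 1,950,000/√2, so w ≈ 1174.2 mm; long side = w√2 ≈ 1660.6 mm.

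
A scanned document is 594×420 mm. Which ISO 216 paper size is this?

Aspect ratio 594/420 ≈ 1.414 — close to the ISO √2 ≈ 1.414.
In the A-series (A0 area = 1 m²): A2 = 420 × 594 mm.

A2 (420 × 594 mm)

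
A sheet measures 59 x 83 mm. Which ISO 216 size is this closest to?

Aspect ratio 83/59 ≈ 1.407 — close to the ISO √2 ≈ 1.414.
In the C-series (envelope sizes, between A and B): C8 = 57 × 81 mm.
Off by 4 mm total — nearest standard size.

C8 (57 × 81 mm)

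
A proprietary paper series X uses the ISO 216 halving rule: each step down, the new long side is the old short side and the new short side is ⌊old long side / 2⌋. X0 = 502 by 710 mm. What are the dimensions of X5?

X1: ⌊710/2⌋ × 502 = 355 × 502 mm
X2: ⌊502/2⌋ × 355 = 251 × 355 mm
X3: ⌊355/2⌋ × 251 = 177 × 251 mm
X4: ⌊251/2⌋ × 177 = 125 × 177 mm
X5: ⌊177/2⌋ × 125 = 88 × 125 mm

88 × 125 mm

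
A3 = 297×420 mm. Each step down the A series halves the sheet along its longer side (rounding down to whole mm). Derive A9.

37 × 52 mm

A4: ⌊420/2⌋ × 297 = 210 × 297 mm
A5: ⌊297/2⌋ × 210 = 148 × 210 mm
A6: ⌊210/2⌋ × 148 = 105 × 148 mm
A7: ⌊148/2⌋ × 105 = 74 × 105 mm
A8: ⌊105/2⌋ × 74 = 52 × 74 mm
A9: ⌊74/2⌋ × 52 = 37 × 52 mm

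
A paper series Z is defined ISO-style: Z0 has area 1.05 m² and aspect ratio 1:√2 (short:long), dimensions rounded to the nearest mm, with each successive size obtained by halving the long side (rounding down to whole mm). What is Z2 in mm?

431 × 609 mm

Let Z0's short side be w mm. w · w√2 = 1.05 m² = 1,050,000 mm², so w ≈ 861.7 mm and w√2 ≈ 1218.6 mm → Z0 = 862 × 1219 mm.
Z1: ⌊1219/2⌋ × 862 = 609 × 862 mm
Z2: ⌊862/2⌋ × 609 = 431 × 609 mm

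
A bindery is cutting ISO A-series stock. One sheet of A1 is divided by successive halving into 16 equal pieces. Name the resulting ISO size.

16 = 2^4, so 4 halving steps.
A1 → A2 → … → A5 after 4 steps.

A5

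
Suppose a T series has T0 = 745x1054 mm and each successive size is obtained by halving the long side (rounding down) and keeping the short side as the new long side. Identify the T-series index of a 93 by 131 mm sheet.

T6

T0: 745 × 1054 mm
T1: 527 × 745 mm
T2: 372 × 527 mm
T3: 263 × 372 mm
T4: 186 × 263 mm
T5: 131 × 186 mm
T6: 93 × 131 mm
T7: 65 × 93 mm
→ matches T6.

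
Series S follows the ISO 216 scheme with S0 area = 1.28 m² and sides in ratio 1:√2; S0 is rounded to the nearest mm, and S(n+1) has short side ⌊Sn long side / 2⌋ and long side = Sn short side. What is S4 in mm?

237 × 336 mm

Let S0's short side be w mm. w · w√2 = 1.28 m² = 1,280,000 mm², so w ≈ 951.4 mm and w√2 ≈ 1345.4 mm → S0 = 951 × 1345 mm.
S1: ⌊1345/2⌋ × 951 = 672 × 951 mm
S2: ⌊951/2⌋ × 672 = 475 × 672 mm
S3: ⌊672/2⌋ × 475 = 336 × 475 mm
S4: ⌊475/2⌋ × 336 = 237 × 336 mm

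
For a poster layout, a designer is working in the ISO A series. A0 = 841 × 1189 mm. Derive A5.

148 × 210 mm

A1: ⌊1189/2⌋ × 841 = 594 × 841 mm
A2: ⌊841/2⌋ × 594 = 420 × 594 mm
A3: ⌊594/2⌋ × 420 = 297 × 420 mm
A4: ⌊420/2⌋ × 297 = 210 × 297 mm
A5: ⌊297/2⌋ × 210 = 148 × 210 mm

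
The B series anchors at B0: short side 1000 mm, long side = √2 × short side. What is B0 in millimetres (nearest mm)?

1000 × 1414 mm

Short side = 1000 mm; long side = 1000√2 ≈ 1414.2 mm.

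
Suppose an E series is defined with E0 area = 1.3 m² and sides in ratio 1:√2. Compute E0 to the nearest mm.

959 × 1356 mm

Let the short side be w mm. Then w · w√2 = 1.3 m² = 1,300,000 mm².
w² = 1,300,000/√2, so w ≈ 958.8 mm; long side = w√2 ≈ 1355.9 mm.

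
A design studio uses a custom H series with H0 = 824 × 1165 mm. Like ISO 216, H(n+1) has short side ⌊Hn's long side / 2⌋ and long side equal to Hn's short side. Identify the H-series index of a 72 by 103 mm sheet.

H0: 824 × 1165 mm
H1: 582 × 824 mm
H2: 412 × 582 mm
H3: 291 × 412 mm
H4: 206 × 291 mm
H5: 145 × 206 mm
H6: 103 × 145 mm
H7: 72 × 103 mm
H8: 51 × 72 mm
→ matches H7.

H7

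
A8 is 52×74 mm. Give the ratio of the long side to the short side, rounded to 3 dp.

1.423

74 / 52 = 1.423
ISO 216 targets √2 ≈ 1.414; the +0.009 deviation is from mm rounding.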